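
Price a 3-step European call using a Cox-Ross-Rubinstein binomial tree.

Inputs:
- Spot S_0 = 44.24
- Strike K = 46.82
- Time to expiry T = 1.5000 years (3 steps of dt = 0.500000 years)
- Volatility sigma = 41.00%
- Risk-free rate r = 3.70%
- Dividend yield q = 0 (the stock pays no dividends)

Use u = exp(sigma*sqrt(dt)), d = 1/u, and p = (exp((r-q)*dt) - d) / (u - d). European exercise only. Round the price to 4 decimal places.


Answer: Price = V(0,0) = 9.3880

Derivation:
dt = T/N = 0.500000
u = exp(sigma*sqrt(dt)) = 1.336312; d = 1/u = 0.748328
p = (exp((r-q)*dt) - d) / (u - d) = 0.459781
Discount per step: exp(-r*dt) = 0.981670
Stock lattice S(k, i) with i counting down-moves:
  k=0: S(0,0) = 44.2400
  k=1: S(1,0) = 59.1185; S(1,1) = 33.1060
  k=2: S(2,0) = 79.0007; S(2,1) = 44.2400; S(2,2) = 24.7742
  k=3: S(3,0) = 105.5696; S(3,1) = 59.1185; S(3,2) = 33.1060; S(3,3) = 18.5392
Terminal payoffs V(N, i) = max(S_T - K, 0):
  V(3,0) = 58.749626; V(3,1) = 12.298455; V(3,2) = 0.000000; V(3,3) = 0.000000
Backward induction: V(k, i) = exp(-r*dt) * [p * V(k+1, i) + (1-p) * V(k+1, i+1)].
  V(2,0) = exp(-r*dt) * [p*58.749626 + (1-p)*12.298455] = 33.038923
  V(2,1) = exp(-r*dt) * [p*12.298455 + (1-p)*0.000000] = 5.550950
  V(2,2) = exp(-r*dt) * [p*0.000000 + (1-p)*0.000000] = 0.000000
  V(1,0) = exp(-r*dt) * [p*33.038923 + (1-p)*5.550950] = 17.855994
  V(1,1) = exp(-r*dt) * [p*5.550950 + (1-p)*0.000000] = 2.505441
  V(0,0) = exp(-r*dt) * [p*17.855994 + (1-p)*2.505441] = 9.388042


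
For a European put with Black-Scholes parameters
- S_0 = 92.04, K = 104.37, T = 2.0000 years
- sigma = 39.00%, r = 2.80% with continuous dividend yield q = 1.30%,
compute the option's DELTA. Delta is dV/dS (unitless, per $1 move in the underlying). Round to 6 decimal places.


Answer: Delta = -0.447502

Derivation:
d1 = 0.1022240474; d2 = -0.4493192420
phi(d1) = 0.3968632916; exp(-qT) = 0.9743350896; exp(-rT) = 0.9455391359
N(-d1) = 0.4592894203
Delta = -exp(-qT) * N(-d1) = -0.9743350896 * 0.4592894203 = -0.447502


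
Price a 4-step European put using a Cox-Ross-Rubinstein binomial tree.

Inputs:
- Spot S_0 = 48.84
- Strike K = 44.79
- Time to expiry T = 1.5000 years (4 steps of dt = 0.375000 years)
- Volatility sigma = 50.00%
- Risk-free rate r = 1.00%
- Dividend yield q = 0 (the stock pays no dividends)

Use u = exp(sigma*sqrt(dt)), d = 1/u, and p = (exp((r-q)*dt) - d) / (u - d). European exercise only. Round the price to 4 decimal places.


dt = T/N = 0.375000
u = exp(sigma*sqrt(dt)) = 1.358235; d = 1/u = 0.736250
p = (exp((r-q)*dt) - d) / (u - d) = 0.430086
Discount per step: exp(-r*dt) = 0.996257
Stock lattice S(k, i) with i counting down-moves:
  k=0: S(0,0) = 48.8400
  k=1: S(1,0) = 66.3362; S(1,1) = 35.9584
  k=2: S(2,0) = 90.1002; S(2,1) = 48.8400; S(2,2) = 26.4744
  k=3: S(3,0) = 122.3772; S(3,1) = 66.3362; S(3,2) = 35.9584; S(3,3) = 19.4917
  k=4: S(4,0) = 166.2171; S(4,1) = 90.1002; S(4,2) = 48.8400; S(4,3) = 26.4744; S(4,4) = 14.3508
Terminal payoffs V(N, i) = max(K - S_T, 0):
  V(4,0) = 0.000000; V(4,1) = 0.000000; V(4,2) = 0.000000; V(4,3) = 18.315627; V(4,4) = 30.439213
Backward induction: V(k, i) = exp(-r*dt) * [p * V(k+1, i) + (1-p) * V(k+1, i+1)].
  V(3,0) = exp(-r*dt) * [p*0.000000 + (1-p)*0.000000] = 0.000000
  V(3,1) = exp(-r*dt) * [p*0.000000 + (1-p)*0.000000] = 0.000000
  V(3,2) = exp(-r*dt) * [p*0.000000 + (1-p)*18.315627] = 10.399256
  V(3,3) = exp(-r*dt) * [p*18.315627 + (1-p)*30.439213] = 25.130608
  V(2,0) = exp(-r*dt) * [p*0.000000 + (1-p)*0.000000] = 0.000000
  V(2,1) = exp(-r*dt) * [p*0.000000 + (1-p)*10.399256] = 5.904495
  V(2,2) = exp(-r*dt) * [p*10.399256 + (1-p)*25.130608] = 18.724507
  V(1,0) = exp(-r*dt) * [p*0.000000 + (1-p)*5.904495] = 3.352457
  V(1,1) = exp(-r*dt) * [p*5.904495 + (1-p)*18.724507] = 13.161347
  V(0,0) = exp(-r*dt) * [p*3.352457 + (1-p)*13.161347] = 8.909206

Answer: Price = V(0,0) = 8.9092


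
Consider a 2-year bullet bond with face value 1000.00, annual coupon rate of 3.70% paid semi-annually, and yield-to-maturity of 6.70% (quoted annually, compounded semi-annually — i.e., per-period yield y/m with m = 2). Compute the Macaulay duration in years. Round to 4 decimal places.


Answer: Macaulay duration = 1.9444 years

Derivation:
Coupon per period c = face * coupon_rate / m = 18.500000
Periods per year m = 2; per-period yield y/m = 0.033500
Number of cashflows N = 4
Cashflows (t years, CF_t, discount factor 1/(1+y/m)^(m*t), PV):
  t = 0.5000: CF_t = 18.500000, DF = 0.967586, PV = 17.900339
  t = 1.0000: CF_t = 18.500000, DF = 0.936222, PV = 17.320115
  t = 1.5000: CF_t = 18.500000, DF = 0.905876, PV = 16.758698
  t = 2.0000: CF_t = 1018.500000, DF = 0.876512, PV = 892.727903
Price P = sum_t PV_t = 944.707055
Macaulay numerator sum_t t * PV_t:
  t * PV_t at t = 0.5000: 8.950169
  t * PV_t at t = 1.0000: 17.320115
  t * PV_t at t = 1.5000: 25.138048
  t * PV_t at t = 2.0000: 1785.455807
Macaulay duration D = (sum_t t * PV_t) / P = 1836.864139 / 944.707055 = 1.944374


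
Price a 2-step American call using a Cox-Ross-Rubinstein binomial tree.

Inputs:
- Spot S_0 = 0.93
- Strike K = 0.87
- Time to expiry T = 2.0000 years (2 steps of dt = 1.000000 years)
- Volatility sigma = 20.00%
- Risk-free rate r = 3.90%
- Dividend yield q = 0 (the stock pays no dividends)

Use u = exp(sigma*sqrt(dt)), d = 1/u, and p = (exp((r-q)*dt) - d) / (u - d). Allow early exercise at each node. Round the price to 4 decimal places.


dt = T/N = 1.000000
u = exp(sigma*sqrt(dt)) = 1.221403; d = 1/u = 0.818731
p = (exp((r-q)*dt) - d) / (u - d) = 0.548932
Discount per step: exp(-r*dt) = 0.961751
Stock lattice S(k, i) with i counting down-moves:
  k=0: S(0,0) = 0.9300
  k=1: S(1,0) = 1.1359; S(1,1) = 0.7614
  k=2: S(2,0) = 1.3874; S(2,1) = 0.9300; S(2,2) = 0.6234
Terminal payoffs V(N, i) = max(S_T - K, 0):
  V(2,0) = 0.517397; V(2,1) = 0.060000; V(2,2) = 0.000000
Backward induction: V(k, i) = exp(-r*dt) * [p * V(k+1, i) + (1-p) * V(k+1, i+1)]; then take max(V_cont, immediate exercise) for American.
  V(1,0) = exp(-r*dt) * [p*0.517397 + (1-p)*0.060000] = 0.299181; exercise = 0.265905; V(1,0) = max -> 0.299181
  V(1,1) = exp(-r*dt) * [p*0.060000 + (1-p)*0.000000] = 0.031676; exercise = 0.000000; V(1,1) = max -> 0.031676
  V(0,0) = exp(-r*dt) * [p*0.299181 + (1-p)*0.031676] = 0.171690; exercise = 0.060000; V(0,0) = max -> 0.171690

Answer: Price = V(0,0) = 0.1717


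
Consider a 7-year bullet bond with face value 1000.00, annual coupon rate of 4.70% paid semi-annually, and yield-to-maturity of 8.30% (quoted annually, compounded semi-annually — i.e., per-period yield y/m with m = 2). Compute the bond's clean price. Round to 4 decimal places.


Coupon per period c = face * coupon_rate / m = 23.500000
Periods per year m = 2; per-period yield y/m = 0.041500
Number of cashflows N = 14
Cashflows (t years, CF_t, discount factor 1/(1+y/m)^(m*t), PV):
  t = 0.5000: CF_t = 23.500000, DF = 0.960154, PV = 22.563610
  t = 1.0000: CF_t = 23.500000, DF = 0.921895, PV = 21.664532
  t = 1.5000: CF_t = 23.500000, DF = 0.885161, PV = 20.801279
  t = 2.0000: CF_t = 23.500000, DF = 0.849890, PV = 19.972423
  t = 2.5000: CF_t = 23.500000, DF = 0.816025, PV = 19.176595
  t = 3.0000: CF_t = 23.500000, DF = 0.783510, PV = 18.412477
  t = 3.5000: CF_t = 23.500000, DF = 0.752290, PV = 17.678806
  t = 4.0000: CF_t = 23.500000, DF = 0.722314, PV = 16.974370
  t = 4.5000: CF_t = 23.500000, DF = 0.693532, PV = 16.298003
  t = 5.0000: CF_t = 23.500000, DF = 0.665897, PV = 15.648587
  t = 5.5000: CF_t = 23.500000, DF = 0.639364, PV = 15.025047
  t = 6.0000: CF_t = 23.500000, DF = 0.613887, PV = 14.426354
  t = 6.5000: CF_t = 23.500000, DF = 0.589426, PV = 13.851516
  t = 7.0000: CF_t = 1023.500000, DF = 0.565940, PV = 579.239283
Price P = sum_t PV_t = 811.732882

Answer: Price = 811.7329


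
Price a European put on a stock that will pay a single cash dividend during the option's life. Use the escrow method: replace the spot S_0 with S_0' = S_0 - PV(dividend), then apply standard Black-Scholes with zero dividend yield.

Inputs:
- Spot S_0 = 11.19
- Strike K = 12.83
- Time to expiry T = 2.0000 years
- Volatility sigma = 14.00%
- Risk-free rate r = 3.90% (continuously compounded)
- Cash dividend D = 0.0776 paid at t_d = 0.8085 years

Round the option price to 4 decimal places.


PV(D) = D * exp(-r * t_d) = 0.0776 * 0.96896043 = 0.07519133
S_0' = S_0 - PV(D) = 11.1900 - 0.07519133 = 11.11480867
d1 = (ln(S_0'/K) + (r + sigma^2/2)*T) / (sigma*sqrt(T)) = -0.23186963
d2 = d1 - sigma*sqrt(T) = -0.42985953
exp(-rT) = 0.92496443
N(-d1) = 0.59168036; N(-d2) = 0.66635109
P = K * exp(-rT) * N(-d2) - S_0' * N(-d1) = 12.8300 * 0.92496443 * 0.66635109 - 11.11480867 * 0.59168036 = 1.3314

Answer: Price = 1.3314


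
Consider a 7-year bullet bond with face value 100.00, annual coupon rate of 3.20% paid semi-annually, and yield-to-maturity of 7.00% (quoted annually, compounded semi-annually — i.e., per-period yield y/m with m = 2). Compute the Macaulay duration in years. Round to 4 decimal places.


Answer: Macaulay duration = 6.2221 years

Derivation:
Coupon per period c = face * coupon_rate / m = 1.600000
Periods per year m = 2; per-period yield y/m = 0.035000
Number of cashflows N = 14
Cashflows (t years, CF_t, discount factor 1/(1+y/m)^(m*t), PV):
  t = 0.5000: CF_t = 1.600000, DF = 0.966184, PV = 1.545894
  t = 1.0000: CF_t = 1.600000, DF = 0.933511, PV = 1.493617
  t = 1.5000: CF_t = 1.600000, DF = 0.901943, PV = 1.443108
  t = 2.0000: CF_t = 1.600000, DF = 0.871442, PV = 1.394308
  t = 2.5000: CF_t = 1.600000, DF = 0.841973, PV = 1.347157
  t = 3.0000: CF_t = 1.600000, DF = 0.813501, PV = 1.301601
  t = 3.5000: CF_t = 1.600000, DF = 0.785991, PV = 1.257586
  t = 4.0000: CF_t = 1.600000, DF = 0.759412, PV = 1.215058
  t = 4.5000: CF_t = 1.600000, DF = 0.733731, PV = 1.173970
  t = 5.0000: CF_t = 1.600000, DF = 0.708919, PV = 1.134270
  t = 5.5000: CF_t = 1.600000, DF = 0.684946, PV = 1.095913
  t = 6.0000: CF_t = 1.600000, DF = 0.661783, PV = 1.058853
  t = 6.5000: CF_t = 1.600000, DF = 0.639404, PV = 1.023047
  t = 7.0000: CF_t = 101.600000, DF = 0.617782, PV = 62.766630
Price P = sum_t PV_t = 79.251011
Macaulay numerator sum_t t * PV_t:
  t * PV_t at t = 0.5000: 0.772947
  t * PV_t at t = 1.0000: 1.493617
  t * PV_t at t = 1.5000: 2.164662
  t * PV_t at t = 2.0000: 2.788615
  t * PV_t at t = 2.5000: 3.367893
  t * PV_t at t = 3.0000: 3.904803
  t * PV_t at t = 3.5000: 4.401549
  t * PV_t at t = 4.0000: 4.860234
  t * PV_t at t = 4.5000: 5.282863
  t * PV_t at t = 5.0000: 5.671351
  t * PV_t at t = 5.5000: 6.027522
  t * PV_t at t = 6.0000: 6.353120
  t * PV_t at t = 6.5000: 6.649803
  t * PV_t at t = 7.0000: 439.366409
Macaulay duration D = (sum_t t * PV_t) / P = 493.105389 / 79.251011 = 6.222071


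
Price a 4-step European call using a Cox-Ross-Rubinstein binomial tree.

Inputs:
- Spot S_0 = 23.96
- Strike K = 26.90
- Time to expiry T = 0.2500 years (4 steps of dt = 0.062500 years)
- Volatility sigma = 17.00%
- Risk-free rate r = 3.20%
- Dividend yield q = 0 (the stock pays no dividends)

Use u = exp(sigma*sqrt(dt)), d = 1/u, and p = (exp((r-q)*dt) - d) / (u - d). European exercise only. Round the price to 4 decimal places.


Answer: Price = V(0,0) = 0.1030

Derivation:
dt = T/N = 0.062500
u = exp(sigma*sqrt(dt)) = 1.043416; d = 1/u = 0.958390
p = (exp((r-q)*dt) - d) / (u - d) = 0.512922
Discount per step: exp(-r*dt) = 0.998002
Stock lattice S(k, i) with i counting down-moves:
  k=0: S(0,0) = 23.9600
  k=1: S(1,0) = 25.0002; S(1,1) = 22.9630
  k=2: S(2,0) = 26.0857; S(2,1) = 23.9600; S(2,2) = 22.0076
  k=3: S(3,0) = 27.2182; S(3,1) = 25.0002; S(3,2) = 22.9630; S(3,3) = 21.0918
  k=4: S(4,0) = 28.3999; S(4,1) = 26.0857; S(4,2) = 23.9600; S(4,3) = 22.0076; S(4,4) = 20.2142
Terminal payoffs V(N, i) = max(S_T - K, 0):
  V(4,0) = 1.499904; V(4,1) = 0.000000; V(4,2) = 0.000000; V(4,3) = 0.000000; V(4,4) = 0.000000
Backward induction: V(k, i) = exp(-r*dt) * [p * V(k+1, i) + (1-p) * V(k+1, i+1)].
  V(3,0) = exp(-r*dt) * [p*1.499904 + (1-p)*0.000000] = 0.767797
  V(3,1) = exp(-r*dt) * [p*0.000000 + (1-p)*0.000000] = 0.000000
  V(3,2) = exp(-r*dt) * [p*0.000000 + (1-p)*0.000000] = 0.000000
  V(3,3) = exp(-r*dt) * [p*0.000000 + (1-p)*0.000000] = 0.000000
  V(2,0) = exp(-r*dt) * [p*0.767797 + (1-p)*0.000000] = 0.393034
  V(2,1) = exp(-r*dt) * [p*0.000000 + (1-p)*0.000000] = 0.000000
  V(2,2) = exp(-r*dt) * [p*0.000000 + (1-p)*0.000000] = 0.000000
  V(1,0) = exp(-r*dt) * [p*0.393034 + (1-p)*0.000000] = 0.201193
  V(1,1) = exp(-r*dt) * [p*0.000000 + (1-p)*0.000000] = 0.000000
  V(0,0) = exp(-r*dt) * [p*0.201193 + (1-p)*0.000000] = 0.102990


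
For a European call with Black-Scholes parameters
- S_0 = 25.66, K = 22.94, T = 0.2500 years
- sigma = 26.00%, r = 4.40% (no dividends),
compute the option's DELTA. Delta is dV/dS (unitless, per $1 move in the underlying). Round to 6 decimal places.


Answer: Delta = 0.844123

Derivation:
d1 = 1.0115480576; d2 = 0.8815480576
phi(d1) = 0.2391765565; exp(-qT) = 1.0000000000; exp(-rT) = 0.9890602788
N(d1) = 0.8441229040
Delta = exp(-qT) * N(d1) = 1.0000000000 * 0.8441229040 = 0.844123


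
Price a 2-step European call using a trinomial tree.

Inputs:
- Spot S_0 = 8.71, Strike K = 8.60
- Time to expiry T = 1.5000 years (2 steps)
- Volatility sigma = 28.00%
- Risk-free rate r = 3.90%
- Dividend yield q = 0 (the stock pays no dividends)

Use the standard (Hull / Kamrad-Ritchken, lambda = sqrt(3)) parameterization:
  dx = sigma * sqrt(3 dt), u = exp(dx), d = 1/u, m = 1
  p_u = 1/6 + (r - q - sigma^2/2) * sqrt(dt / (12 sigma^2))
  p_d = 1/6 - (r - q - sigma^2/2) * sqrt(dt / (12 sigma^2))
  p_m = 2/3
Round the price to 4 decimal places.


dt = T/N = 0.750000; dx = sigma*sqrt(3*dt) = 0.420000
u = exp(dx) = 1.521962; d = 1/u = 0.657047
p_u = 0.166488, p_m = 0.666667, p_d = 0.166845
Discount per step: exp(-r*dt) = 0.971174
Stock lattice S(k, j) with j the centered position index:
  k=0: S(0,+0) = 8.7100
  k=1: S(1,-1) = 5.7229; S(1,+0) = 8.7100; S(1,+1) = 13.2563
  k=2: S(2,-2) = 3.7602; S(2,-1) = 5.7229; S(2,+0) = 8.7100; S(2,+1) = 13.2563; S(2,+2) = 20.1756
Terminal payoffs V(N, j) = max(S_T - K, 0):
  V(2,-2) = 0.000000; V(2,-1) = 0.000000; V(2,+0) = 0.110000; V(2,+1) = 4.656285; V(2,+2) = 11.575556
Backward induction: V(k, j) = exp(-r*dt) * [p_u * V(k+1, j+1) + p_m * V(k+1, j) + p_d * V(k+1, j-1)]
  V(1,-1) = exp(-r*dt) * [p_u*0.110000 + p_m*0.000000 + p_d*0.000000] = 0.017786
  V(1,+0) = exp(-r*dt) * [p_u*4.656285 + p_m*0.110000 + p_d*0.000000] = 0.824089
  V(1,+1) = exp(-r*dt) * [p_u*11.575556 + p_m*4.656285 + p_d*0.110000] = 4.904170
  V(0,+0) = exp(-r*dt) * [p_u*4.904170 + p_m*0.824089 + p_d*0.017786] = 1.329387

Answer: Price = V(0,0) = 1.3294


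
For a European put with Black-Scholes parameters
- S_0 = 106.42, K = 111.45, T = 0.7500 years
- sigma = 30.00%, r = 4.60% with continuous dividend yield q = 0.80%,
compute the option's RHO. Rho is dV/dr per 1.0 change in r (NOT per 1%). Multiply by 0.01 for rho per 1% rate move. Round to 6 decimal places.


d1 = 0.0618437183; d2 = -0.1979639028
phi(d1) = 0.3981801030; exp(-qT) = 0.9940179641; exp(-rT) = 0.9660883397
N(-d2) = 0.5784633469
Rho = -K*T*exp(-rT)*N(-d2) = -111.4500 * 0.7500 * 0.9660883397 * 0.5784633469 = -46.712598

Answer: Rho = -46.712598


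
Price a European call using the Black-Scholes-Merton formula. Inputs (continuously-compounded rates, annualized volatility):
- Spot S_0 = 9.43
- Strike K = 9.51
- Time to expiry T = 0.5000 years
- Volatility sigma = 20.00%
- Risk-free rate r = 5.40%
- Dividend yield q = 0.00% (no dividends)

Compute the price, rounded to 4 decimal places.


d1 = (ln(S/K) + (r - q + 0.5*sigma^2) * T) / (sigma * sqrt(T)) = 0.20189468
d2 = d1 - sigma * sqrt(T) = 0.06047333
exp(-rT) = 0.97336124; exp(-qT) = 1.00000000
C = S_0 * exp(-qT) * N(d1) - K * exp(-rT) * N(d2)
N(d1) = 0.58000047; N(d2) = 0.52411067
C = 9.4300 * 1.00000000 * 0.58000047 - 9.5100 * 0.97336124 * 0.52411067 = 0.6179

Answer: Price = 0.6179


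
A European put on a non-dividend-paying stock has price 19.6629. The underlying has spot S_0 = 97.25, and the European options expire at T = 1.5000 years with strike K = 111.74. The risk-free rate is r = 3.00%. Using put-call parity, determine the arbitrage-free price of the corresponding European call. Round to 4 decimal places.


Answer: Call price = 10.0897

Derivation:
Put-call parity: C - P = S_0 * exp(-qT) - K * exp(-rT).
S_0 * exp(-qT) = 97.2500 * 1.00000000 = 97.25000000
K * exp(-rT) = 111.7400 * 0.95599748 = 106.82315862
C = P + S*exp(-qT) - K*exp(-rT)
C = 19.6629 + 97.25000000 - 106.82315862 = 10.0897


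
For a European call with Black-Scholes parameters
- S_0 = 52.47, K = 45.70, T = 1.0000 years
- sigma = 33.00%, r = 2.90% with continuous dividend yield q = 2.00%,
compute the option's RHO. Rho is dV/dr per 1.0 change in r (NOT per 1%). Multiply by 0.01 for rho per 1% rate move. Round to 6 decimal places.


d1 = 0.6108887267; d2 = 0.2808887267
phi(d1) = 0.3310350389; exp(-qT) = 0.9801986733; exp(-rT) = 0.9714164645
N(d2) = 0.6106021262
Rho = K*T*exp(-rT)*N(d2) = 45.7000 * 1.0000 * 0.9714164645 * 0.6106021262 = 27.106907

Answer: Rho = 27.106907


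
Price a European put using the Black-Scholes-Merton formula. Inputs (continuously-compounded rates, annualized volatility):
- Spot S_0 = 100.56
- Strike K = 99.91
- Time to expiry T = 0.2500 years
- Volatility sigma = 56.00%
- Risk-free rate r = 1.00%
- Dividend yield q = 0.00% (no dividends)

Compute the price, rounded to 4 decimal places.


Answer: Price = 10.7022

Derivation:
d1 = (ln(S/K) + (r - q + 0.5*sigma^2) * T) / (sigma * sqrt(T)) = 0.17208851
d2 = d1 - sigma * sqrt(T) = -0.10791149
exp(-rT) = 0.99750312; exp(-qT) = 1.00000000
P = K * exp(-rT) * N(-d2) - S_0 * exp(-qT) * N(-d1)
N(-d1) = 0.43168397; N(-d2) = 0.54296705
P = 99.9100 * 0.99750312 * 0.54296705 - 100.5600 * 1.00000000 * 0.43168397 = 10.7022


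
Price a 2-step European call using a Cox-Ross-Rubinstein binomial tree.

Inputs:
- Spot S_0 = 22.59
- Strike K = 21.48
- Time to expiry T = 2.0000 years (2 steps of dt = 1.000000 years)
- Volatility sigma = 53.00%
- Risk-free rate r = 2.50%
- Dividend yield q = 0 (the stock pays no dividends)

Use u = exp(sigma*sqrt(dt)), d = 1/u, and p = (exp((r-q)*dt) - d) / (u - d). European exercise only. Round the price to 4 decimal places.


dt = T/N = 1.000000
u = exp(sigma*sqrt(dt)) = 1.698932; d = 1/u = 0.588605
p = (exp((r-q)*dt) - d) / (u - d) = 0.393317
Discount per step: exp(-r*dt) = 0.975310
Stock lattice S(k, i) with i counting down-moves:
  k=0: S(0,0) = 22.5900
  k=1: S(1,0) = 38.3789; S(1,1) = 13.2966
  k=2: S(2,0) = 65.2031; S(2,1) = 22.5900; S(2,2) = 7.8264
Terminal payoffs V(N, i) = max(S_T - K, 0):
  V(2,0) = 43.723121; V(2,1) = 1.110000; V(2,2) = 0.000000
Backward induction: V(k, i) = exp(-r*dt) * [p * V(k+1, i) + (1-p) * V(k+1, i+1)].
  V(1,0) = exp(-r*dt) * [p*43.723121 + (1-p)*1.110000] = 17.429224
  V(1,1) = exp(-r*dt) * [p*1.110000 + (1-p)*0.000000] = 0.425802
  V(0,0) = exp(-r*dt) * [p*17.429224 + (1-p)*0.425802] = 6.937896

Answer: Price = V(0,0) = 6.9379


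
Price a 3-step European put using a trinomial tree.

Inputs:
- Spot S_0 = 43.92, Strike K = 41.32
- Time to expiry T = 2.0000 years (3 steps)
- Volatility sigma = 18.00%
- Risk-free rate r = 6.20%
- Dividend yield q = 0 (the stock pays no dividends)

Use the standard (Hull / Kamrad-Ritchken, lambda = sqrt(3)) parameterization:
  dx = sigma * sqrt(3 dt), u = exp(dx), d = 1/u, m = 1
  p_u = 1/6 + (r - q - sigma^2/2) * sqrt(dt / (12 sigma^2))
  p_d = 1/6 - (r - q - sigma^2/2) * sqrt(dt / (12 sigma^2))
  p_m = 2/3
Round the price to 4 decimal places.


dt = T/N = 0.666667; dx = sigma*sqrt(3*dt) = 0.254558
u = exp(dx) = 1.289892; d = 1/u = 0.775259
p_u = 0.226640, p_m = 0.666667, p_d = 0.106694
Discount per step: exp(-r*dt) = 0.959509
Stock lattice S(k, j) with j the centered position index:
  k=0: S(0,+0) = 43.9200
  k=1: S(1,-1) = 34.0494; S(1,+0) = 43.9200; S(1,+1) = 56.6521
  k=2: S(2,-2) = 26.3971; S(2,-1) = 34.0494; S(2,+0) = 43.9200; S(2,+1) = 56.6521; S(2,+2) = 73.0750
  k=3: S(3,-3) = 20.4646; S(3,-2) = 26.3971; S(3,-1) = 34.0494; S(3,+0) = 43.9200; S(3,+1) = 56.6521; S(3,+2) = 73.0750; S(3,+3) = 94.2589
Terminal payoffs V(N, j) = max(K - S_T, 0):
  V(3,-3) = 20.855443; V(3,-2) = 14.922933; V(3,-1) = 7.270636; V(3,+0) = 0.000000; V(3,+1) = 0.000000; V(3,+2) = 0.000000; V(3,+3) = 0.000000
Backward induction: V(k, j) = exp(-r*dt) * [p_u * V(k+1, j+1) + p_m * V(k+1, j) + p_d * V(k+1, j-1)]
  V(2,-2) = exp(-r*dt) * [p_u*7.270636 + p_m*14.922933 + p_d*20.855443] = 13.261932
  V(2,-1) = exp(-r*dt) * [p_u*0.000000 + p_m*7.270636 + p_d*14.922933] = 6.178540
  V(2,+0) = exp(-r*dt) * [p_u*0.000000 + p_m*0.000000 + p_d*7.270636] = 0.744320
  V(2,+1) = exp(-r*dt) * [p_u*0.000000 + p_m*0.000000 + p_d*0.000000] = 0.000000
  V(2,+2) = exp(-r*dt) * [p_u*0.000000 + p_m*0.000000 + p_d*0.000000] = 0.000000
  V(1,-1) = exp(-r*dt) * [p_u*0.744320 + p_m*6.178540 + p_d*13.261932] = 5.471776
  V(1,+0) = exp(-r*dt) * [p_u*0.000000 + p_m*0.744320 + p_d*6.178540] = 1.108640
  V(1,+1) = exp(-r*dt) * [p_u*0.000000 + p_m*0.000000 + p_d*0.744320] = 0.076199
  V(0,+0) = exp(-r*dt) * [p_u*0.076199 + p_m*1.108640 + p_d*5.471776] = 1.285901

Answer: Price = V(0,0) = 1.2859


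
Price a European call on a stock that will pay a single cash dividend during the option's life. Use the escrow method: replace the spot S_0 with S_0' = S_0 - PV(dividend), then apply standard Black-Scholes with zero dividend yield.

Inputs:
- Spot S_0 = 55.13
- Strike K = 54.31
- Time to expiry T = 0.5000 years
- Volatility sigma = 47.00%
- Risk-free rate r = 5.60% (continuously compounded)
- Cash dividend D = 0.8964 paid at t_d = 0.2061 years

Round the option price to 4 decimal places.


PV(D) = D * exp(-r * t_d) = 0.8964 * 0.98852475 = 0.88611358
S_0' = S_0 - PV(D) = 55.1300 - 0.88611358 = 54.24388642
d1 = (ln(S_0'/K) + (r + sigma^2/2)*T) / (sigma*sqrt(T)) = 0.24675596
d2 = d1 - sigma*sqrt(T) = -0.08558423
exp(-rT) = 0.97238837
N(d1) = 0.59745145; N(d2) = 0.46589847
C = S_0' * N(d1) - K * exp(-rT) * N(d2) = 54.24388642 * 0.59745145 - 54.3100 * 0.97238837 * 0.46589847 = 7.8038

Answer: Price = 7.8038


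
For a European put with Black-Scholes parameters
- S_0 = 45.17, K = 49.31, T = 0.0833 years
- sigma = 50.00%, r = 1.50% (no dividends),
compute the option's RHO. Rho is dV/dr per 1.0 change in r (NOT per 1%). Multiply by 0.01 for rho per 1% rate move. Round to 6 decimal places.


d1 = -0.5268688042; d2 = -0.6711775011
phi(d1) = 0.3472418035; exp(-qT) = 1.0000000000; exp(-rT) = 0.9987512803
N(-d2) = 0.7489462701
Rho = -K*T*exp(-rT)*N(-d2) = -49.3100 * 0.0833 * 0.9987512803 * 0.7489462701 = -3.072473

Answer: Rho = -3.072473


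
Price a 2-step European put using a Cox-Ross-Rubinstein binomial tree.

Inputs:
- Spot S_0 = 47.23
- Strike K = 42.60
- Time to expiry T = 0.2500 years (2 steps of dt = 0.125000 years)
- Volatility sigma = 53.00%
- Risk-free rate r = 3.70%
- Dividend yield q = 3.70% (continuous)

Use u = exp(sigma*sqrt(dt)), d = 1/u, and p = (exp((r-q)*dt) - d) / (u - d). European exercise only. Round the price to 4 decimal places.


Answer: Price = V(0,0) = 3.0004

Derivation:
dt = T/N = 0.125000
u = exp(sigma*sqrt(dt)) = 1.206089; d = 1/u = 0.829126
p = (exp((r-q)*dt) - d) / (u - d) = 0.453291
Discount per step: exp(-r*dt) = 0.995386
Stock lattice S(k, i) with i counting down-moves:
  k=0: S(0,0) = 47.2300
  k=1: S(1,0) = 56.9636; S(1,1) = 39.1596
  k=2: S(2,0) = 68.7032; S(2,1) = 47.2300; S(2,2) = 32.4683
Terminal payoffs V(N, i) = max(K - S_T, 0):
  V(2,0) = 0.000000; V(2,1) = 0.000000; V(2,2) = 10.131750
Backward induction: V(k, i) = exp(-r*dt) * [p * V(k+1, i) + (1-p) * V(k+1, i+1)].
  V(1,0) = exp(-r*dt) * [p*0.000000 + (1-p)*0.000000] = 0.000000
  V(1,1) = exp(-r*dt) * [p*0.000000 + (1-p)*10.131750] = 5.513562
  V(0,0) = exp(-r*dt) * [p*0.000000 + (1-p)*5.513562] = 3.000406


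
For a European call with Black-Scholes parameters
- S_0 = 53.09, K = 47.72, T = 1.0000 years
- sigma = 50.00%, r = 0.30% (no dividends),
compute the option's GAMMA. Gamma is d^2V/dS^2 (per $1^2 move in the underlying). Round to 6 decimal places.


Answer: Gamma = 0.013462

Derivation:
d1 = 0.4692759787; d2 = -0.0307240213
phi(d1) = 0.3573468125; exp(-qT) = 1.0000000000; exp(-rT) = 0.9970044955
Gamma = exp(-qT) * phi(d1) / (S * sigma * sqrt(T)) = 1.0000000000 * 0.3573468125 / (53.0900 * 0.5000 * 1.0000000000) = 0.013462


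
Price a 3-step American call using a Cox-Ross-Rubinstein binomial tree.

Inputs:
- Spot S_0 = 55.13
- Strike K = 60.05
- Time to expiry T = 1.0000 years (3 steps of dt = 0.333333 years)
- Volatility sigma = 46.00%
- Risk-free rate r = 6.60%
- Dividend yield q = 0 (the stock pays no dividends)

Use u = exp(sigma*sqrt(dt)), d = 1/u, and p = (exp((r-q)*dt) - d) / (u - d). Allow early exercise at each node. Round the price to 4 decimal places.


Answer: Price = V(0,0) = 10.2054

Derivation:
dt = T/N = 0.333333
u = exp(sigma*sqrt(dt)) = 1.304189; d = 1/u = 0.766760
p = (exp((r-q)*dt) - d) / (u - d) = 0.475382
Discount per step: exp(-r*dt) = 0.978240
Stock lattice S(k, i) with i counting down-moves:
  k=0: S(0,0) = 55.1300
  k=1: S(1,0) = 71.8999; S(1,1) = 42.2715
  k=2: S(2,0) = 93.7711; S(2,1) = 55.1300; S(2,2) = 32.4121
  k=3: S(3,0) = 122.2952; S(3,1) = 71.8999; S(3,2) = 42.2715; S(3,3) = 24.8523
Terminal payoffs V(N, i) = max(S_T - K, 0):
  V(3,0) = 62.245152; V(3,1) = 11.849920; V(3,2) = 0.000000; V(3,3) = 0.000000
Backward induction: V(k, i) = exp(-r*dt) * [p * V(k+1, i) + (1-p) * V(k+1, i+1)]; then take max(V_cont, immediate exercise) for American.
  V(2,0) = exp(-r*dt) * [p*62.245152 + (1-p)*11.849920] = 35.027734; exercise = 33.721060; V(2,0) = max -> 35.027734
  V(2,1) = exp(-r*dt) * [p*11.849920 + (1-p)*0.000000] = 5.510656; exercise = 0.000000; V(2,1) = max -> 5.510656
  V(2,2) = exp(-r*dt) * [p*0.000000 + (1-p)*0.000000] = 0.000000; exercise = 0.000000; V(2,2) = max -> 0.000000
  V(1,0) = exp(-r*dt) * [p*35.027734 + (1-p)*5.510656] = 19.117289; exercise = 11.849920; V(1,0) = max -> 19.117289
  V(1,1) = exp(-r*dt) * [p*5.510656 + (1-p)*0.000000] = 2.562661; exercise = 0.000000; V(1,1) = max -> 2.562661
  V(0,0) = exp(-r*dt) * [p*19.117289 + (1-p)*2.562661] = 10.205418; exercise = 0.000000; V(0,0) = max -> 10.205418


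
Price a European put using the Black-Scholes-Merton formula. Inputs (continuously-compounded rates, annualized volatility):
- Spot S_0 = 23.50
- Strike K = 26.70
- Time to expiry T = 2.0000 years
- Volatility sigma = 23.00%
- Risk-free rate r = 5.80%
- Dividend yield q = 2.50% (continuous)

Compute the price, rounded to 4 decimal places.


d1 = (ln(S/K) + (r - q + 0.5*sigma^2) * T) / (sigma * sqrt(T)) = -0.02694121
d2 = d1 - sigma * sqrt(T) = -0.35221033
exp(-rT) = 0.89047522; exp(-qT) = 0.95122942
P = K * exp(-rT) * N(-d2) - S_0 * exp(-qT) * N(-d1)
N(-d1) = 0.51074669; N(-d2) = 0.63765974
P = 26.7000 * 0.89047522 * 0.63765974 - 23.5000 * 0.95122942 * 0.51074669 = 3.7436

Answer: Price = 3.7436


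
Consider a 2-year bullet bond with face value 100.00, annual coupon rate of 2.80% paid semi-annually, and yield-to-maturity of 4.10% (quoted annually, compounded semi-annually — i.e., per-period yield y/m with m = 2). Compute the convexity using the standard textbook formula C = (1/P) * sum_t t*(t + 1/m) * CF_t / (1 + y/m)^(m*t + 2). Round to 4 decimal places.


Answer: Convexity = 4.6681

Derivation:
Coupon per period c = face * coupon_rate / m = 1.400000
Periods per year m = 2; per-period yield y/m = 0.020500
Number of cashflows N = 4
Cashflows (t years, CF_t, discount factor 1/(1+y/m)^(m*t), PV):
  t = 0.5000: CF_t = 1.400000, DF = 0.979912, PV = 1.371877
  t = 1.0000: CF_t = 1.400000, DF = 0.960227, PV = 1.344318
  t = 1.5000: CF_t = 1.400000, DF = 0.940938, PV = 1.317313
  t = 2.0000: CF_t = 101.400000, DF = 0.922036, PV = 93.494469
Price P = sum_t PV_t = 97.527977
Convexity numerator sum_t t*(t + 1/m) * CF_t / (1+y/m)^(m*t + 2):
  t = 0.5000: term = 0.658657
  t = 1.0000: term = 1.936276
  t = 1.5000: term = 3.794759
  t = 2.0000: term = 448.879638
Convexity = (1/P) * sum = 455.269329 / 97.527977 = 4.668090


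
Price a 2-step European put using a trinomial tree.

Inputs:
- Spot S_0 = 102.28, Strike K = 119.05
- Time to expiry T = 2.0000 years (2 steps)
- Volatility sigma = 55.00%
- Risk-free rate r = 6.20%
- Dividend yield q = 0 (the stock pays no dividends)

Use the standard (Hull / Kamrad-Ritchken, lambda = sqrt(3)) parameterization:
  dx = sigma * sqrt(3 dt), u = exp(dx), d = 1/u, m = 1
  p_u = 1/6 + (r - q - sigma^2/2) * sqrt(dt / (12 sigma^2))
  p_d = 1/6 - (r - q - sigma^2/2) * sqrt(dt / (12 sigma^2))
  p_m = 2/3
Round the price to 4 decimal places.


dt = T/N = 1.000000; dx = sigma*sqrt(3*dt) = 0.952628
u = exp(dx) = 2.592514; d = 1/u = 0.385726
p_u = 0.119823, p_m = 0.666667, p_d = 0.213511
Discount per step: exp(-r*dt) = 0.939883
Stock lattice S(k, j) with j the centered position index:
  k=0: S(0,+0) = 102.2800
  k=1: S(1,-1) = 39.4521; S(1,+0) = 102.2800; S(1,+1) = 265.1623
  k=2: S(2,-2) = 15.2177; S(2,-1) = 39.4521; S(2,+0) = 102.2800; S(2,+1) = 265.1623; S(2,+2) = 687.4369
Terminal payoffs V(N, j) = max(K - S_T, 0):
  V(2,-2) = 103.832315; V(2,-1) = 79.597942; V(2,+0) = 16.770000; V(2,+1) = 0.000000; V(2,+2) = 0.000000
Backward induction: V(k, j) = exp(-r*dt) * [p_u * V(k+1, j+1) + p_m * V(k+1, j) + p_d * V(k+1, j-1)]
  V(1,-1) = exp(-r*dt) * [p_u*16.770000 + p_m*79.597942 + p_d*103.832315] = 72.600348
  V(1,+0) = exp(-r*dt) * [p_u*0.000000 + p_m*16.770000 + p_d*79.597942] = 26.481217
  V(1,+1) = exp(-r*dt) * [p_u*0.000000 + p_m*0.000000 + p_d*16.770000] = 3.365322
  V(0,+0) = exp(-r*dt) * [p_u*3.365322 + p_m*26.481217 + p_d*72.600348] = 31.540912

Answer: Price = V(0,0) = 31.5409


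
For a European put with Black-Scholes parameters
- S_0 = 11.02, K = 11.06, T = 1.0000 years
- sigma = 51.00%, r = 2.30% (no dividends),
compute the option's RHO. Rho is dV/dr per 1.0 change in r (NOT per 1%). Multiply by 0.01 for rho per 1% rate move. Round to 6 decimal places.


Answer: Rho = -6.332695

Derivation:
d1 = 0.2929937405; d2 = -0.2170062595
phi(d1) = 0.3821809088; exp(-qT) = 1.0000000000; exp(-rT) = 0.9772624838
N(-d2) = 0.5858982666
Rho = -K*T*exp(-rT)*N(-d2) = -11.0600 * 1.0000 * 0.9772624838 * 0.5858982666 = -6.332695


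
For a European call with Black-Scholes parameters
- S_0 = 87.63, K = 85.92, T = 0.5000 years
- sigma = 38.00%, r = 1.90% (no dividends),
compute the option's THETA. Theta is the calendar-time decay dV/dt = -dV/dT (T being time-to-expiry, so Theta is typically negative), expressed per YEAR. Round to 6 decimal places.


Answer: Theta = -9.912172

Derivation:
d1 = 0.2430466472; d2 = -0.0256539296
phi(d1) = 0.3873314976; exp(-qT) = 1.0000000000; exp(-rT) = 0.9905449824
Theta = -S*exp(-qT)*phi(d1)*sigma/(2*sqrt(T)) - r*K*exp(-rT)*N(d2) + q*S*exp(-qT)*N(d1)
N(d1) = 0.5960153693; N(d2) = 0.4897666853; sqrt(T) = 0.7071067812
Term 1 = -87.6300 * 1.0000000000 * 0.3873314976 * 0.3800 / (2 * 0.7071067812) = -9.1201971287
Term 2 = -0.0190 * 85.9200 * 0.9905449824 * 0.4897666853 = -0.7919747074
Term 3 = 0 (no dividend yield, q = 0)
Theta = -9.1201971287 + (-0.7919747074) + (0.0000000000) = -9.912172


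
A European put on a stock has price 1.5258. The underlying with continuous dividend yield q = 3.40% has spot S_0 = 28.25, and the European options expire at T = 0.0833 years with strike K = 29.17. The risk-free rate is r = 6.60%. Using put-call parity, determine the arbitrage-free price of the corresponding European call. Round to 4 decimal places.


Put-call parity: C - P = S_0 * exp(-qT) - K * exp(-rT).
S_0 * exp(-qT) = 28.2500 * 0.99717181 = 28.17010354
K * exp(-rT) = 29.1700 * 0.99451729 = 29.01006921
C = P + S*exp(-qT) - K*exp(-rT)
C = 1.5258 + 28.17010354 - 29.01006921 = 0.6858

Answer: Call price = 0.6858


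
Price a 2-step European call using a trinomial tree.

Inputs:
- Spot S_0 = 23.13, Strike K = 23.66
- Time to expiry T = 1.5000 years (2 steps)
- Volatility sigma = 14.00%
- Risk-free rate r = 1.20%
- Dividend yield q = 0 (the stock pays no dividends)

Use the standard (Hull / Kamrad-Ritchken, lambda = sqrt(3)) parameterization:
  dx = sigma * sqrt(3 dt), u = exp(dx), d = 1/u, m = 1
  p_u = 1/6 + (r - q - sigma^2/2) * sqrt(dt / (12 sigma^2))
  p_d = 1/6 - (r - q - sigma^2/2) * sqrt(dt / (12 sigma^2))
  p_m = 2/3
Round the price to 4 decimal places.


Answer: Price = V(0,0) = 1.4190

Derivation:
dt = T/N = 0.750000; dx = sigma*sqrt(3*dt) = 0.210000
u = exp(dx) = 1.233678; d = 1/u = 0.810584
p_u = 0.170595, p_m = 0.666667, p_d = 0.162738
Discount per step: exp(-r*dt) = 0.991040
Stock lattice S(k, j) with j the centered position index:
  k=0: S(0,+0) = 23.1300
  k=1: S(1,-1) = 18.7488; S(1,+0) = 23.1300; S(1,+1) = 28.5350
  k=2: S(2,-2) = 15.1975; S(2,-1) = 18.7488; S(2,+0) = 23.1300; S(2,+1) = 28.5350; S(2,+2) = 35.2030
Terminal payoffs V(N, j) = max(S_T - K, 0):
  V(2,-2) = 0.000000; V(2,-1) = 0.000000; V(2,+0) = 0.000000; V(2,+1) = 4.874974; V(2,+2) = 11.542971
Backward induction: V(k, j) = exp(-r*dt) * [p_u * V(k+1, j+1) + p_m * V(k+1, j) + p_d * V(k+1, j-1)]
  V(1,-1) = exp(-r*dt) * [p_u*0.000000 + p_m*0.000000 + p_d*0.000000] = 0.000000
  V(1,+0) = exp(-r*dt) * [p_u*4.874974 + p_m*0.000000 + p_d*0.000000] = 0.824196
  V(1,+1) = exp(-r*dt) * [p_u*11.542971 + p_m*4.874974 + p_d*0.000000] = 5.172397
  V(0,+0) = exp(-r*dt) * [p_u*5.172397 + p_m*0.824196 + p_d*0.000000] = 1.419021


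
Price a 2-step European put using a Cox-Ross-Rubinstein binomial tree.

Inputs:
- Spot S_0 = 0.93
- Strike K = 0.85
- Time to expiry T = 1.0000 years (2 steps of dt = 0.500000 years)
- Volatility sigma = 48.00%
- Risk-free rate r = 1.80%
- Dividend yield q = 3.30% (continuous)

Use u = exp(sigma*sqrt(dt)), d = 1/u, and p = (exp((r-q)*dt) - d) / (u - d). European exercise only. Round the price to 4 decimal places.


dt = T/N = 0.500000
u = exp(sigma*sqrt(dt)) = 1.404121; d = 1/u = 0.712189
p = (exp((r-q)*dt) - d) / (u - d) = 0.405154
Discount per step: exp(-r*dt) = 0.991040
Stock lattice S(k, i) with i counting down-moves:
  k=0: S(0,0) = 0.9300
  k=1: S(1,0) = 1.3058; S(1,1) = 0.6623
  k=2: S(2,0) = 1.8335; S(2,1) = 0.9300; S(2,2) = 0.4717
Terminal payoffs V(N, i) = max(K - S_T, 0):
  V(2,0) = 0.000000; V(2,1) = 0.000000; V(2,2) = 0.378291
Backward induction: V(k, i) = exp(-r*dt) * [p * V(k+1, i) + (1-p) * V(k+1, i+1)].
  V(1,0) = exp(-r*dt) * [p*0.000000 + (1-p)*0.000000] = 0.000000
  V(1,1) = exp(-r*dt) * [p*0.000000 + (1-p)*0.378291] = 0.223009
  V(0,0) = exp(-r*dt) * [p*0.000000 + (1-p)*0.223009] = 0.131467

Answer: Price = V(0,0) = 0.1315


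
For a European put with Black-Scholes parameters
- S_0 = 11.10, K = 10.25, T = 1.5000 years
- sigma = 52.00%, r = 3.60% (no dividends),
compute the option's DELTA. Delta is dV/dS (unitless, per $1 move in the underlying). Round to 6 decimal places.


d1 = 0.5283163152; d2 = -0.1085510179
phi(d1) = 0.3469767176; exp(-qT) = 1.0000000000; exp(-rT) = 0.9474321065
N(-d1) = 0.2986399048
Delta = -exp(-qT) * N(-d1) = -1.0000000000 * 0.2986399048 = -0.298640

Answer: Delta = -0.298640


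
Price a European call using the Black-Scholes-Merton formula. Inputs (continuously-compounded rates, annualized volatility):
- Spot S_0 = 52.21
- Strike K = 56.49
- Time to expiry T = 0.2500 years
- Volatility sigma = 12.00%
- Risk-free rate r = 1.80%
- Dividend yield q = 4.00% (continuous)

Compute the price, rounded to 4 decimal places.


Answer: Price = 0.1173

Derivation:
d1 = (ln(S/K) + (r - q + 0.5*sigma^2) * T) / (sigma * sqrt(T)) = -1.37482640
d2 = d1 - sigma * sqrt(T) = -1.43482640
exp(-rT) = 0.99551011; exp(-qT) = 0.99004983
C = S_0 * exp(-qT) * N(d1) - K * exp(-rT) * N(d2)
N(d1) = 0.08459264; N(d2) = 0.07566829
C = 52.2100 * 0.99004983 * 0.08459264 - 56.4900 * 0.99551011 * 0.07566829 = 0.1173


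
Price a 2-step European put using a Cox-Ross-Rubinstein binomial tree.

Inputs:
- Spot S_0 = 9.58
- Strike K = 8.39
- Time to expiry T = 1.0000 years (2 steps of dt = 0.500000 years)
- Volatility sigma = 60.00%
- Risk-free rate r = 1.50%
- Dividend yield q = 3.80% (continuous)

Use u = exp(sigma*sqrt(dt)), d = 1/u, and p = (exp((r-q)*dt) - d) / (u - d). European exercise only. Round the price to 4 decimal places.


dt = T/N = 0.500000
u = exp(sigma*sqrt(dt)) = 1.528465; d = 1/u = 0.654251
p = (exp((r-q)*dt) - d) / (u - d) = 0.382418
Discount per step: exp(-r*dt) = 0.992528
Stock lattice S(k, i) with i counting down-moves:
  k=0: S(0,0) = 9.5800
  k=1: S(1,0) = 14.6427; S(1,1) = 6.2677
  k=2: S(2,0) = 22.3809; S(2,1) = 9.5800; S(2,2) = 4.1007
Terminal payoffs V(N, i) = max(K - S_T, 0):
  V(2,0) = 0.000000; V(2,1) = 0.000000; V(2,2) = 4.289334
Backward induction: V(k, i) = exp(-r*dt) * [p * V(k+1, i) + (1-p) * V(k+1, i+1)].
  V(1,0) = exp(-r*dt) * [p*0.000000 + (1-p)*0.000000] = 0.000000
  V(1,1) = exp(-r*dt) * [p*0.000000 + (1-p)*4.289334] = 2.629224
  V(0,0) = exp(-r*dt) * [p*0.000000 + (1-p)*2.629224] = 1.611630

Answer: Price = V(0,0) = 1.6116


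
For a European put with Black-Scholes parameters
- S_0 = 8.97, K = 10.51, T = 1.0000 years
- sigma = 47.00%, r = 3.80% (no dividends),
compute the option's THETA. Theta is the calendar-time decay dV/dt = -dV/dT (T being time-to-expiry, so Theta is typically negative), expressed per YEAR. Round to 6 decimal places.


Answer: Theta = -0.576087

Derivation:
d1 = -0.0212585294; d2 = -0.4912585294
phi(d1) = 0.3988521446; exp(-qT) = 1.0000000000; exp(-rT) = 0.9627129409
Theta = -S*exp(-qT)*phi(d1)*sigma/(2*sqrt(T)) + r*K*exp(-rT)*N(-d2) - q*S*exp(-qT)*N(-d1)
N(-d1) = 0.5084802874; N(-d2) = 0.6883781965; sqrt(T) = 1.0000000000
Term 1 = -8.9700 * 1.0000000000 * 0.3988521446 * 0.4700 / (2 * 1.0000000000) = -0.8407603782
Term 2 = 0.0380 * 10.5100 * 0.9627129409 * 0.6883781965 = 0.2646733586
Term 3 = 0 (no dividend yield, q = 0)
Theta = -0.8407603782 + (0.2646733586) + (0.0000000000) = -0.576087


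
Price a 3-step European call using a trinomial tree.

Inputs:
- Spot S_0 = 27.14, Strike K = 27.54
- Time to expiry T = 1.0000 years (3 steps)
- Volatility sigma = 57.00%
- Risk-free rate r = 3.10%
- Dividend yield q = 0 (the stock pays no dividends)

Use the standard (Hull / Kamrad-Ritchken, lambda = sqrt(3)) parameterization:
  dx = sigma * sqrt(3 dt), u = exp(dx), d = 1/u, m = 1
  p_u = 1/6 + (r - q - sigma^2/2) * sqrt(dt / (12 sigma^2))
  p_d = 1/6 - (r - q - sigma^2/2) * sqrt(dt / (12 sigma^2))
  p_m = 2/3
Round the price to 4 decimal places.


Answer: Price = V(0,0) = 5.6684

Derivation:
dt = T/N = 0.333333; dx = sigma*sqrt(3*dt) = 0.570000
u = exp(dx) = 1.768267; d = 1/u = 0.565525
p_u = 0.128231, p_m = 0.666667, p_d = 0.205102
Discount per step: exp(-r*dt) = 0.989720
Stock lattice S(k, j) with j the centered position index:
  k=0: S(0,+0) = 27.1400
  k=1: S(1,-1) = 15.3484; S(1,+0) = 27.1400; S(1,+1) = 47.9908
  k=2: S(2,-2) = 8.6799; S(2,-1) = 15.3484; S(2,+0) = 27.1400; S(2,+1) = 47.9908; S(2,+2) = 84.8605
  k=3: S(3,-3) = 4.9087; S(3,-2) = 8.6799; S(3,-1) = 15.3484; S(3,+0) = 27.1400; S(3,+1) = 47.9908; S(3,+2) = 84.8605; S(3,+3) = 150.0560
Terminal payoffs V(N, j) = max(S_T - K, 0):
  V(3,-3) = 0.000000; V(3,-2) = 0.000000; V(3,-1) = 0.000000; V(3,+0) = 0.000000; V(3,+1) = 20.450768; V(3,+2) = 57.320493; V(3,+3) = 122.516015
Backward induction: V(k, j) = exp(-r*dt) * [p_u * V(k+1, j+1) + p_m * V(k+1, j) + p_d * V(k+1, j-1)]
  V(2,-2) = exp(-r*dt) * [p_u*0.000000 + p_m*0.000000 + p_d*0.000000] = 0.000000
  V(2,-1) = exp(-r*dt) * [p_u*0.000000 + p_m*0.000000 + p_d*0.000000] = 0.000000
  V(2,+0) = exp(-r*dt) * [p_u*20.450768 + p_m*0.000000 + p_d*0.000000] = 2.595463
  V(2,+1) = exp(-r*dt) * [p_u*57.320493 + p_m*20.450768 + p_d*0.000000] = 20.768390
  V(2,+2) = exp(-r*dt) * [p_u*122.516015 + p_m*57.320493 + p_d*20.450768] = 57.521047
  V(1,-1) = exp(-r*dt) * [p_u*2.595463 + p_m*0.000000 + p_d*0.000000] = 0.329397
  V(1,+0) = exp(-r*dt) * [p_u*20.768390 + p_m*2.595463 + p_d*0.000000] = 4.348295
  V(1,+1) = exp(-r*dt) * [p_u*57.521047 + p_m*20.768390 + p_d*2.595463] = 21.530277
  V(0,+0) = exp(-r*dt) * [p_u*21.530277 + p_m*4.348295 + p_d*0.329397] = 5.668395


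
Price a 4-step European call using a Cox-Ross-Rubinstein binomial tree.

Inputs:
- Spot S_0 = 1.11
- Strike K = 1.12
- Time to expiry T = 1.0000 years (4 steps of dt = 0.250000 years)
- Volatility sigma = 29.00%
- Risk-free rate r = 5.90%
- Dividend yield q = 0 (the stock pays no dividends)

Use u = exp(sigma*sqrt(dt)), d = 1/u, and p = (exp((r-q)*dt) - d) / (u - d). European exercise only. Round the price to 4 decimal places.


dt = T/N = 0.250000
u = exp(sigma*sqrt(dt)) = 1.156040; d = 1/u = 0.865022
p = (exp((r-q)*dt) - d) / (u - d) = 0.514873
Discount per step: exp(-r*dt) = 0.985358
Stock lattice S(k, i) with i counting down-moves:
  k=0: S(0,0) = 1.1100
  k=1: S(1,0) = 1.2832; S(1,1) = 0.9602
  k=2: S(2,0) = 1.4834; S(2,1) = 1.1100; S(2,2) = 0.8306
  k=3: S(3,0) = 1.7149; S(3,1) = 1.2832; S(3,2) = 0.9602; S(3,3) = 0.7185
  k=4: S(4,0) = 1.9825; S(4,1) = 1.4834; S(4,2) = 1.1100; S(4,3) = 0.8306; S(4,4) = 0.6215
Terminal payoffs V(N, i) = max(S_T - K, 0):
  V(4,0) = 0.862503; V(4,1) = 0.363435; V(4,2) = 0.000000; V(4,3) = 0.000000; V(4,4) = 0.000000
Backward induction: V(k, i) = exp(-r*dt) * [p * V(k+1, i) + (1-p) * V(k+1, i+1)].
  V(3,0) = exp(-r*dt) * [p*0.862503 + (1-p)*0.363435] = 0.611308
  V(3,1) = exp(-r*dt) * [p*0.363435 + (1-p)*0.000000] = 0.184383
  V(3,2) = exp(-r*dt) * [p*0.000000 + (1-p)*0.000000] = 0.000000
  V(3,3) = exp(-r*dt) * [p*0.000000 + (1-p)*0.000000] = 0.000000
  V(2,0) = exp(-r*dt) * [p*0.611308 + (1-p)*0.184383] = 0.398277
  V(2,1) = exp(-r*dt) * [p*0.184383 + (1-p)*0.000000] = 0.093544
  V(2,2) = exp(-r*dt) * [p*0.000000 + (1-p)*0.000000] = 0.000000
  V(1,0) = exp(-r*dt) * [p*0.398277 + (1-p)*0.093544] = 0.246776
  V(1,1) = exp(-r*dt) * [p*0.093544 + (1-p)*0.000000] = 0.047458
  V(0,0) = exp(-r*dt) * [p*0.246776 + (1-p)*0.047458] = 0.147884

Answer: Price = V(0,0) = 0.1479
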